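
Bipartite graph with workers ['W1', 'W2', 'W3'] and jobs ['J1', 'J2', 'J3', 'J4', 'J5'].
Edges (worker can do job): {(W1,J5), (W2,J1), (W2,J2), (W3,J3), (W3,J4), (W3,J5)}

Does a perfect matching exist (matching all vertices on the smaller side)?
Yes, perfect matching exists (size 3)

Perfect matching: {(W1,J5), (W2,J2), (W3,J3)}
All 3 vertices on the smaller side are matched.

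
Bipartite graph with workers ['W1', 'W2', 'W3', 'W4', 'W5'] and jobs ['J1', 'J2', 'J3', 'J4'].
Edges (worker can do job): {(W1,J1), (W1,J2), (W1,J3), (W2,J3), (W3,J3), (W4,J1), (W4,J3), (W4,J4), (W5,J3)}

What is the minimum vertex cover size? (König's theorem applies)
Minimum vertex cover size = 3

By König's theorem: in bipartite graphs,
min vertex cover = max matching = 3

Maximum matching has size 3, so minimum vertex cover also has size 3.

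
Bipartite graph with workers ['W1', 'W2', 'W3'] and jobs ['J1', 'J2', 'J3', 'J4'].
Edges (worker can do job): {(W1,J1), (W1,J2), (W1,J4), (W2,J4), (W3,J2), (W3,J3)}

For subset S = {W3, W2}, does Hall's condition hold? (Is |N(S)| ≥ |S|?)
Yes: |N(S)| = 3, |S| = 2

Subset S = {W3, W2}
Neighbors N(S) = {J2, J3, J4}

|N(S)| = 3, |S| = 2
Hall's condition: |N(S)| ≥ |S| is satisfied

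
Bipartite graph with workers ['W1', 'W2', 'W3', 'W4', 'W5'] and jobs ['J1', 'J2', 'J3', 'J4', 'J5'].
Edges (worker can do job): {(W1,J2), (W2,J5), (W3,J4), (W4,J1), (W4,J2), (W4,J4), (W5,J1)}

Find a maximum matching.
Matching: {(W2,J5), (W3,J4), (W4,J2), (W5,J1)}

Maximum matching (size 4):
  W2 → J5
  W3 → J4
  W4 → J2
  W5 → J1

Each worker is assigned to at most one job, and each job to at most one worker.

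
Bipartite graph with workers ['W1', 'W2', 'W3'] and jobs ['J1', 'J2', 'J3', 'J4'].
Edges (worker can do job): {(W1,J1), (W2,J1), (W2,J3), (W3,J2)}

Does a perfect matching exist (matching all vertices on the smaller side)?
Yes, perfect matching exists (size 3)

Perfect matching: {(W1,J1), (W2,J3), (W3,J2)}
All 3 vertices on the smaller side are matched.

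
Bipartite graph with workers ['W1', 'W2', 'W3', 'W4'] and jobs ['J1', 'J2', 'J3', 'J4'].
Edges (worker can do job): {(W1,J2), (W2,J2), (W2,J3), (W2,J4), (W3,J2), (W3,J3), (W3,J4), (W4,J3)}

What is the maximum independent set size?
Maximum independent set = 5

By König's theorem:
- Min vertex cover = Max matching = 3
- Max independent set = Total vertices - Min vertex cover
- Max independent set = 8 - 3 = 5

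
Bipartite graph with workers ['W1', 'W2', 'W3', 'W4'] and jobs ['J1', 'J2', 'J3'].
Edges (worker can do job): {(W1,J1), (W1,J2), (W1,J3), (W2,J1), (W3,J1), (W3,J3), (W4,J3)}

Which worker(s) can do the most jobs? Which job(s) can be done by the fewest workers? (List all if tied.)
Most versatile: W1 (3 jobs); Least covered: J2 (1 workers)

Worker degrees (jobs they can do): W1:3, W2:1, W3:2, W4:1
Job degrees (workers who can do it): J1:3, J2:1, J3:3

Maximum worker degree is 3, achieved by: W1
Minimum job degree is 1, achieved by: J2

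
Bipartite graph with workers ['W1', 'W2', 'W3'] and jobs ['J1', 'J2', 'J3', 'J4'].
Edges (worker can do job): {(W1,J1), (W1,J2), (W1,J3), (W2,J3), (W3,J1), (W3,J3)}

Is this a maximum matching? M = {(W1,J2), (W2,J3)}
No, size 2 is not maximum

Proposed matching has size 2.
Maximum matching size for this graph: 3.

This is NOT maximum - can be improved to size 3.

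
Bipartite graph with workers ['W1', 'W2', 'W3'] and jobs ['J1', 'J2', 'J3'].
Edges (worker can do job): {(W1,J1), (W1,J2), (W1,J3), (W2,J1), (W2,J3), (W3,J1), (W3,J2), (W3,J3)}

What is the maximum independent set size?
Maximum independent set = 3

By König's theorem:
- Min vertex cover = Max matching = 3
- Max independent set = Total vertices - Min vertex cover
- Max independent set = 6 - 3 = 3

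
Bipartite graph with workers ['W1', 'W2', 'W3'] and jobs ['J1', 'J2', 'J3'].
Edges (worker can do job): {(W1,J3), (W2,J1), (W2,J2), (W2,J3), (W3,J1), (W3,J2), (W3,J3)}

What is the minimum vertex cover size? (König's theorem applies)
Minimum vertex cover size = 3

By König's theorem: in bipartite graphs,
min vertex cover = max matching = 3

Maximum matching has size 3, so minimum vertex cover also has size 3.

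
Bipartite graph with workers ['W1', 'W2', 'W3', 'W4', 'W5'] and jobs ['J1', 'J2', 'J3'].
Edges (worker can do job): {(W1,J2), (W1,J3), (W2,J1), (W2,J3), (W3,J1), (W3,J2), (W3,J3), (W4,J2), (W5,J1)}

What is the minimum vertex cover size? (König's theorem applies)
Minimum vertex cover size = 3

By König's theorem: in bipartite graphs,
min vertex cover = max matching = 3

Maximum matching has size 3, so minimum vertex cover also has size 3.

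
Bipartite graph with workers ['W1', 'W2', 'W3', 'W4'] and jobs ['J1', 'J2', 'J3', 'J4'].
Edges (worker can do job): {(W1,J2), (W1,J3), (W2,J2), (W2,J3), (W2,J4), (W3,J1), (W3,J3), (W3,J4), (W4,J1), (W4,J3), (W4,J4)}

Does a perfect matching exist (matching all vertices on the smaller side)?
Yes, perfect matching exists (size 4)

Perfect matching: {(W1,J2), (W2,J4), (W3,J3), (W4,J1)}
All 4 vertices on the smaller side are matched.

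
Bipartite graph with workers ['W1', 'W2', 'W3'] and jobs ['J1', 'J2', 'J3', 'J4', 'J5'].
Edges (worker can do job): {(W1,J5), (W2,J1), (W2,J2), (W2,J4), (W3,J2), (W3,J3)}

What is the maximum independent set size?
Maximum independent set = 5

By König's theorem:
- Min vertex cover = Max matching = 3
- Max independent set = Total vertices - Min vertex cover
- Max independent set = 8 - 3 = 5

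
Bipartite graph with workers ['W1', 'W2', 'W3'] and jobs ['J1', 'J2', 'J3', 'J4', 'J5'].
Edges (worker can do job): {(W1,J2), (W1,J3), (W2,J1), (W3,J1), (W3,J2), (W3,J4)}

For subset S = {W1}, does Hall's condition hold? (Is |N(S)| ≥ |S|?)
Yes: |N(S)| = 2, |S| = 1

Subset S = {W1}
Neighbors N(S) = {J2, J3}

|N(S)| = 2, |S| = 1
Hall's condition: |N(S)| ≥ |S| is satisfied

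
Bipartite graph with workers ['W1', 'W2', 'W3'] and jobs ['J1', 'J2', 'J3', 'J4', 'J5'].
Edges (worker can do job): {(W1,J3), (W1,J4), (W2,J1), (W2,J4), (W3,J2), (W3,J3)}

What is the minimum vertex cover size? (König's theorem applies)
Minimum vertex cover size = 3

By König's theorem: in bipartite graphs,
min vertex cover = max matching = 3

Maximum matching has size 3, so minimum vertex cover also has size 3.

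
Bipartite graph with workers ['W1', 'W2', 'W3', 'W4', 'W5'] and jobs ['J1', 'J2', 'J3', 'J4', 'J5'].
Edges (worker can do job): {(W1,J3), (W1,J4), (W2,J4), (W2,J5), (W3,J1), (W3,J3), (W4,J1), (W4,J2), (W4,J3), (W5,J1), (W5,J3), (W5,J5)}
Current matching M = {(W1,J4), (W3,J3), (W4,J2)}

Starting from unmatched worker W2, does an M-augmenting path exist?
Yes: W2 → J4 → W1 → J3 → W3 → J1

An M-augmenting path alternates non-matching / matching edges, starting and ending at unmatched vertices.
Path: W2 → J4 → W1 → J3 → W3 → J1
(J1 is unmatched in M, so the path is augmenting.)
Flipping edges along this path would increase |M| from 3 to 4.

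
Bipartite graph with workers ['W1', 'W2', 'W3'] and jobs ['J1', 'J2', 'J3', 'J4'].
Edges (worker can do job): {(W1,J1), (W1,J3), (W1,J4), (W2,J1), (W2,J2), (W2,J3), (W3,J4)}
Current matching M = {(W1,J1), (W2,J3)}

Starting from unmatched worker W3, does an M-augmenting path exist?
Yes: W3 → J4

An M-augmenting path alternates non-matching / matching edges, starting and ending at unmatched vertices.
Path: W3 → J4
(J4 is unmatched in M, so the path is augmenting.)
Flipping edges along this path would increase |M| from 2 to 3.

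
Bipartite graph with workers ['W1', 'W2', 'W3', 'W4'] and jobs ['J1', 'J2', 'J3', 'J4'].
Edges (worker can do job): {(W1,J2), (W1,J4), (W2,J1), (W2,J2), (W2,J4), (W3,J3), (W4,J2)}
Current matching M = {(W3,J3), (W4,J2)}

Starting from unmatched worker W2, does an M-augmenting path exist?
Yes: W2 → J1

An M-augmenting path alternates non-matching / matching edges, starting and ending at unmatched vertices.
Path: W2 → J1
(J1 is unmatched in M, so the path is augmenting.)
Flipping edges along this path would increase |M| from 2 to 3.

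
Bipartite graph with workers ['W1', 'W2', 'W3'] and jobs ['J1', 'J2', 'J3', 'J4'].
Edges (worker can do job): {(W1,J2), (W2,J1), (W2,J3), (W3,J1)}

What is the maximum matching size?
Maximum matching size = 3

Maximum matching: {(W1,J2), (W2,J3), (W3,J1)}
Size: 3

This assigns 3 workers to 3 distinct jobs.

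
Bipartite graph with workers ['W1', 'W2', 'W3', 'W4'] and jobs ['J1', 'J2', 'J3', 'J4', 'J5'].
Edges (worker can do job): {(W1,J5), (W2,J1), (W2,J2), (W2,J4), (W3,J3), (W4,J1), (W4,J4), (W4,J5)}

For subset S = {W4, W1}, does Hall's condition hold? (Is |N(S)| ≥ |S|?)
Yes: |N(S)| = 3, |S| = 2

Subset S = {W4, W1}
Neighbors N(S) = {J1, J4, J5}

|N(S)| = 3, |S| = 2
Hall's condition: |N(S)| ≥ |S| is satisfied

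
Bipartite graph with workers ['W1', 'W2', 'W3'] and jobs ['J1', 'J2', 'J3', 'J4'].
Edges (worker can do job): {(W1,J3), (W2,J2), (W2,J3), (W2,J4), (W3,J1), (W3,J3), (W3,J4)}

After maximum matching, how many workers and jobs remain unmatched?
Unmatched: 0 workers, 1 jobs

Maximum matching size: 3
Workers: 3 total, 3 matched, 0 unmatched
Jobs: 4 total, 3 matched, 1 unmatched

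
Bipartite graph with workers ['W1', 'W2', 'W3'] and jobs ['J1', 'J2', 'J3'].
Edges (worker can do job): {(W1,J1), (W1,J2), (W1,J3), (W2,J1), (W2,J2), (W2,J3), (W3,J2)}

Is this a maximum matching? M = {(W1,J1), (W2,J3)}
No, size 2 is not maximum

Proposed matching has size 2.
Maximum matching size for this graph: 3.

This is NOT maximum - can be improved to size 3.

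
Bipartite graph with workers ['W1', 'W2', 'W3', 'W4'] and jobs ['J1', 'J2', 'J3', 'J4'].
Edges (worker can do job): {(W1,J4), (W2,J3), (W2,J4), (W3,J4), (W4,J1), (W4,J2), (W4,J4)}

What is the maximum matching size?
Maximum matching size = 3

Maximum matching: {(W2,J3), (W3,J4), (W4,J2)}
Size: 3

This assigns 3 workers to 3 distinct jobs.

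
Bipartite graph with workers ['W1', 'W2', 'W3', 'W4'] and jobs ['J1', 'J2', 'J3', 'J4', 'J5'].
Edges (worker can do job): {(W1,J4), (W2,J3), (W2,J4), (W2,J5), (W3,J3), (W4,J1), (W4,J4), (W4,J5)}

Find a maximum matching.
Matching: {(W1,J4), (W2,J5), (W3,J3), (W4,J1)}

Maximum matching (size 4):
  W1 → J4
  W2 → J5
  W3 → J3
  W4 → J1

Each worker is assigned to at most one job, and each job to at most one worker.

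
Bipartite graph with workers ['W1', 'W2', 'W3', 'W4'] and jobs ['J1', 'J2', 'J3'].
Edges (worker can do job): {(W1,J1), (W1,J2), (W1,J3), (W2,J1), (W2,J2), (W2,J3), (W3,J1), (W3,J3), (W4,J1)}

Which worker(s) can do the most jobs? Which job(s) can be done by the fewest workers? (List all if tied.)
Most versatile: W1, W2 (3 jobs); Least covered: J2 (2 workers)

Worker degrees (jobs they can do): W1:3, W2:3, W3:2, W4:1
Job degrees (workers who can do it): J1:4, J2:2, J3:3

Maximum worker degree is 3, achieved by: W1, W2
Minimum job degree is 2, achieved by: J2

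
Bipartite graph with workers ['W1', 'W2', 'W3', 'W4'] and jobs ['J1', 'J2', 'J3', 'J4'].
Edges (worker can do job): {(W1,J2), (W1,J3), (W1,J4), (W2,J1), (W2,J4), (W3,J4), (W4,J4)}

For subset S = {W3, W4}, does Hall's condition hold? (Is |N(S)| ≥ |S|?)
No: |N(S)| = 1, |S| = 2

Subset S = {W3, W4}
Neighbors N(S) = {J4}

|N(S)| = 1, |S| = 2
Hall's condition: |N(S)| ≥ |S| is NOT satisfied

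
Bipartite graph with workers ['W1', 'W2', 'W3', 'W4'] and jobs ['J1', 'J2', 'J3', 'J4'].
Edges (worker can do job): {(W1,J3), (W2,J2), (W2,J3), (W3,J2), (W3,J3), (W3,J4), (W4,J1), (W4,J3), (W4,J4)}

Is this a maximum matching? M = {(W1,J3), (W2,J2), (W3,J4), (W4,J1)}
Yes, size 4 is maximum

Proposed matching has size 4.
Maximum matching size for this graph: 4.

This is a maximum matching.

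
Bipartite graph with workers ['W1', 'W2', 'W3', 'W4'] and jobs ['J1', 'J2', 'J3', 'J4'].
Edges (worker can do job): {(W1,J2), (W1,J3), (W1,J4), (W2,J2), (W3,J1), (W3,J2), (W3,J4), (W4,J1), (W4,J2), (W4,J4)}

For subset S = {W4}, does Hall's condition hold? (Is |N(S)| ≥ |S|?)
Yes: |N(S)| = 3, |S| = 1

Subset S = {W4}
Neighbors N(S) = {J1, J2, J4}

|N(S)| = 3, |S| = 1
Hall's condition: |N(S)| ≥ |S| is satisfied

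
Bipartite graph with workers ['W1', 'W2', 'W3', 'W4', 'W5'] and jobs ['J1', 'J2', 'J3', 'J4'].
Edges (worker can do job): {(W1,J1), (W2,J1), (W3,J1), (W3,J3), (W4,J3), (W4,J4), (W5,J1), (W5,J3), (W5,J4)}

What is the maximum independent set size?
Maximum independent set = 6

By König's theorem:
- Min vertex cover = Max matching = 3
- Max independent set = Total vertices - Min vertex cover
- Max independent set = 9 - 3 = 6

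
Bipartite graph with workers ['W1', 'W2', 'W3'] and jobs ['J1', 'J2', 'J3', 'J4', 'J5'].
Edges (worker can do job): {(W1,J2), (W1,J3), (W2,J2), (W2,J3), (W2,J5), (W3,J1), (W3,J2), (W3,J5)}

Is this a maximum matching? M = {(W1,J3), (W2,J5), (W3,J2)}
Yes, size 3 is maximum

Proposed matching has size 3.
Maximum matching size for this graph: 3.

This is a maximum matching.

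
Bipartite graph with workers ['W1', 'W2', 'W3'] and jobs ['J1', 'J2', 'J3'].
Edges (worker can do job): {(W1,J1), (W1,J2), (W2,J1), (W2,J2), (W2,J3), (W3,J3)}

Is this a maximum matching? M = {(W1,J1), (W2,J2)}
No, size 2 is not maximum

Proposed matching has size 2.
Maximum matching size for this graph: 3.

This is NOT maximum - can be improved to size 3.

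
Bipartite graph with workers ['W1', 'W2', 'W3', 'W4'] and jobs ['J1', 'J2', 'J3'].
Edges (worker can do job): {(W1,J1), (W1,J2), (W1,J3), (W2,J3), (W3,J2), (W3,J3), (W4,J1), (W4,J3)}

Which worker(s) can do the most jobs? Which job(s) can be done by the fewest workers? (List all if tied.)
Most versatile: W1 (3 jobs); Least covered: J1, J2 (2 workers)

Worker degrees (jobs they can do): W1:3, W2:1, W3:2, W4:2
Job degrees (workers who can do it): J1:2, J2:2, J3:4

Maximum worker degree is 3, achieved by: W1
Minimum job degree is 2, achieved by: J1, J2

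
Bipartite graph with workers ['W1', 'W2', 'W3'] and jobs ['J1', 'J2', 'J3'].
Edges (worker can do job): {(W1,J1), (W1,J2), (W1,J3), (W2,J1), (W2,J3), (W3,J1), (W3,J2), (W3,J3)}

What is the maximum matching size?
Maximum matching size = 3

Maximum matching: {(W1,J2), (W2,J3), (W3,J1)}
Size: 3

This assigns 3 workers to 3 distinct jobs.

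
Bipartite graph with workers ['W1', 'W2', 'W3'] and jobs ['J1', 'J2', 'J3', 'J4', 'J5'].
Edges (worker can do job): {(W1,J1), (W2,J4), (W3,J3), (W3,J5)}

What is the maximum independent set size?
Maximum independent set = 5

By König's theorem:
- Min vertex cover = Max matching = 3
- Max independent set = Total vertices - Min vertex cover
- Max independent set = 8 - 3 = 5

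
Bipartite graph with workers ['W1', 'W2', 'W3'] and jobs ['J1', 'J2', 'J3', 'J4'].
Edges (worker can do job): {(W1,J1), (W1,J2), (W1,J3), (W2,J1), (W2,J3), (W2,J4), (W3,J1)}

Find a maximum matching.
Matching: {(W1,J3), (W2,J4), (W3,J1)}

Maximum matching (size 3):
  W1 → J3
  W2 → J4
  W3 → J1

Each worker is assigned to at most one job, and each job to at most one worker.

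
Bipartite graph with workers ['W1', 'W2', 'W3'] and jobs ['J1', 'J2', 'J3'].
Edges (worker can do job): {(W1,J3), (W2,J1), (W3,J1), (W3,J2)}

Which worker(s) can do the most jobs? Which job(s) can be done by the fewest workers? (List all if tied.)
Most versatile: W3 (2 jobs); Least covered: J2, J3 (1 workers)

Worker degrees (jobs they can do): W1:1, W2:1, W3:2
Job degrees (workers who can do it): J1:2, J2:1, J3:1

Maximum worker degree is 2, achieved by: W3
Minimum job degree is 1, achieved by: J2, J3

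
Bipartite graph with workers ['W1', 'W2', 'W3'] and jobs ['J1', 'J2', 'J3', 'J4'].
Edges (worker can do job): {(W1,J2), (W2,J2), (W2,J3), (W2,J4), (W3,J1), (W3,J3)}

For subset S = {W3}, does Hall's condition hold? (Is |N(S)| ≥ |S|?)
Yes: |N(S)| = 2, |S| = 1

Subset S = {W3}
Neighbors N(S) = {J1, J3}

|N(S)| = 2, |S| = 1
Hall's condition: |N(S)| ≥ |S| is satisfied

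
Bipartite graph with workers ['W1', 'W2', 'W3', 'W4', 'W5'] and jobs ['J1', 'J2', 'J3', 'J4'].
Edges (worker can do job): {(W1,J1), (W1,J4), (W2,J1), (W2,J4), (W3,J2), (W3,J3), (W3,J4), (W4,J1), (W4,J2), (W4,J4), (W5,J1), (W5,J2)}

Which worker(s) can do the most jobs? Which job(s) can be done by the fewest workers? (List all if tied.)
Most versatile: W3, W4 (3 jobs); Least covered: J3 (1 workers)

Worker degrees (jobs they can do): W1:2, W2:2, W3:3, W4:3, W5:2
Job degrees (workers who can do it): J1:4, J2:3, J3:1, J4:4

Maximum worker degree is 3, achieved by: W3, W4
Minimum job degree is 1, achieved by: J3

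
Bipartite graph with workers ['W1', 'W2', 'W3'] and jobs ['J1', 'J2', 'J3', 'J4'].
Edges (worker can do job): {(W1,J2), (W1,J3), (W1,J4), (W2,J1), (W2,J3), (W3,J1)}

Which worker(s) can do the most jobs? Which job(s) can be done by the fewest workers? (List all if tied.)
Most versatile: W1 (3 jobs); Least covered: J2, J4 (1 workers)

Worker degrees (jobs they can do): W1:3, W2:2, W3:1
Job degrees (workers who can do it): J1:2, J2:1, J3:2, J4:1

Maximum worker degree is 3, achieved by: W1
Minimum job degree is 1, achieved by: J2, J4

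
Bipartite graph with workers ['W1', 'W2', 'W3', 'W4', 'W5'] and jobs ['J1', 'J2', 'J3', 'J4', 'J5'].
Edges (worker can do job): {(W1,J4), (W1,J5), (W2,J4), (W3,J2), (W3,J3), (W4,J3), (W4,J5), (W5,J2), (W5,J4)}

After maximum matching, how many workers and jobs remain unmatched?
Unmatched: 1 workers, 1 jobs

Maximum matching size: 4
Workers: 5 total, 4 matched, 1 unmatched
Jobs: 5 total, 4 matched, 1 unmatched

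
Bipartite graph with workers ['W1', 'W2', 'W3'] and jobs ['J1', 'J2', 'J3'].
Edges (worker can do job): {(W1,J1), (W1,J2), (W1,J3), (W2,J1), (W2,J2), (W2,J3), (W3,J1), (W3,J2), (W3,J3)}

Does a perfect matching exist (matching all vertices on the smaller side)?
Yes, perfect matching exists (size 3)

Perfect matching: {(W1,J1), (W2,J3), (W3,J2)}
All 3 vertices on the smaller side are matched.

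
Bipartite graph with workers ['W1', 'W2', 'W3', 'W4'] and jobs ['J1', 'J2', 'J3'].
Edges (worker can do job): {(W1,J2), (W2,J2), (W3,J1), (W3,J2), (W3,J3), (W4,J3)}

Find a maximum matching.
Matching: {(W1,J2), (W3,J1), (W4,J3)}

Maximum matching (size 3):
  W1 → J2
  W3 → J1
  W4 → J3

Each worker is assigned to at most one job, and each job to at most one worker.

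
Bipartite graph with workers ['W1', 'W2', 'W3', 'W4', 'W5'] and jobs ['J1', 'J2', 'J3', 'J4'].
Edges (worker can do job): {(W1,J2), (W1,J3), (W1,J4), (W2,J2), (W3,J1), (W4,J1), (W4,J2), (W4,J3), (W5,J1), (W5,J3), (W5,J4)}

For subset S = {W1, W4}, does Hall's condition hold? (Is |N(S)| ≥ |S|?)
Yes: |N(S)| = 4, |S| = 2

Subset S = {W1, W4}
Neighbors N(S) = {J1, J2, J3, J4}

|N(S)| = 4, |S| = 2
Hall's condition: |N(S)| ≥ |S| is satisfied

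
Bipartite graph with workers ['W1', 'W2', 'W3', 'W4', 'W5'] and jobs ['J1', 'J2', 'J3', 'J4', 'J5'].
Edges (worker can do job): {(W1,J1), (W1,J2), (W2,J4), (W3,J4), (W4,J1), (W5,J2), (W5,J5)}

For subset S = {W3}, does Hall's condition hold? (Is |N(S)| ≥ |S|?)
Yes: |N(S)| = 1, |S| = 1

Subset S = {W3}
Neighbors N(S) = {J4}

|N(S)| = 1, |S| = 1
Hall's condition: |N(S)| ≥ |S| is satisfied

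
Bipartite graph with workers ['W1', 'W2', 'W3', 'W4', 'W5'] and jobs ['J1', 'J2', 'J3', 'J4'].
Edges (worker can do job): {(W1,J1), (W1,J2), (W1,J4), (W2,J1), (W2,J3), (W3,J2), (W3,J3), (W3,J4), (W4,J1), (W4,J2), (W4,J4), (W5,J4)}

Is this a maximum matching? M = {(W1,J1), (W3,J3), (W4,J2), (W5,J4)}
Yes, size 4 is maximum

Proposed matching has size 4.
Maximum matching size for this graph: 4.

This is a maximum matching.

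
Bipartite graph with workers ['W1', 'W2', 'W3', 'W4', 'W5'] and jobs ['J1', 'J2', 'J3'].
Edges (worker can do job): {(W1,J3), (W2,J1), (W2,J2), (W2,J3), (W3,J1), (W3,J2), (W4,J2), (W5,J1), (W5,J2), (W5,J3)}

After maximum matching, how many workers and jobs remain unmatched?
Unmatched: 2 workers, 0 jobs

Maximum matching size: 3
Workers: 5 total, 3 matched, 2 unmatched
Jobs: 3 total, 3 matched, 0 unmatched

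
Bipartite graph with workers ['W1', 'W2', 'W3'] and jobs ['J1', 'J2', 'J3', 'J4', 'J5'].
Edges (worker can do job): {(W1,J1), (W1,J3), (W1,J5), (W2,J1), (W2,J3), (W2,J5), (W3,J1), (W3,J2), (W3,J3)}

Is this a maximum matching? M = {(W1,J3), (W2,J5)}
No, size 2 is not maximum

Proposed matching has size 2.
Maximum matching size for this graph: 3.

This is NOT maximum - can be improved to size 3.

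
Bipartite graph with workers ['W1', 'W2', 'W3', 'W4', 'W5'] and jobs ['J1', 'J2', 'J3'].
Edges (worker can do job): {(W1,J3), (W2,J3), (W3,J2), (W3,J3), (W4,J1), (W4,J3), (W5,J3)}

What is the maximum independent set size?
Maximum independent set = 5

By König's theorem:
- Min vertex cover = Max matching = 3
- Max independent set = Total vertices - Min vertex cover
- Max independent set = 8 - 3 = 5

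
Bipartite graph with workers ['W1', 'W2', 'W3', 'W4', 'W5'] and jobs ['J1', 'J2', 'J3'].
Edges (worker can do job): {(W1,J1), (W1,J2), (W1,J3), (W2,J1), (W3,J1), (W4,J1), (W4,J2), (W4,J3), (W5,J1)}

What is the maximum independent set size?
Maximum independent set = 5

By König's theorem:
- Min vertex cover = Max matching = 3
- Max independent set = Total vertices - Min vertex cover
- Max independent set = 8 - 3 = 5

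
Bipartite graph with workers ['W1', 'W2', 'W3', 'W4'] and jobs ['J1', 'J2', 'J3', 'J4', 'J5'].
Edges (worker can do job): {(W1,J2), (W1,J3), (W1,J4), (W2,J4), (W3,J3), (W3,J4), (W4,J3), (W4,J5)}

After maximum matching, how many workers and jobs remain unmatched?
Unmatched: 0 workers, 1 jobs

Maximum matching size: 4
Workers: 4 total, 4 matched, 0 unmatched
Jobs: 5 total, 4 matched, 1 unmatched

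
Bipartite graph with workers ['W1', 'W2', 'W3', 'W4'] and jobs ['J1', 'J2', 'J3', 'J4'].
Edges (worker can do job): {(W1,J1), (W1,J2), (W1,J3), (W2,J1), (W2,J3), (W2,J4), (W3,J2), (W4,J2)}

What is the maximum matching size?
Maximum matching size = 3

Maximum matching: {(W1,J1), (W2,J3), (W4,J2)}
Size: 3

This assigns 3 workers to 3 distinct jobs.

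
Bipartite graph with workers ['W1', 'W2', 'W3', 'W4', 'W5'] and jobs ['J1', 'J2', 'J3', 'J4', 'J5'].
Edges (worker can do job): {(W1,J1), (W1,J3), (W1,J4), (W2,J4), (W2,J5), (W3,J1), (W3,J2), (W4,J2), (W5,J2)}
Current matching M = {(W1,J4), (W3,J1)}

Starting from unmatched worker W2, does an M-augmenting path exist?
Yes: W2 → J4 → W1 → J3

An M-augmenting path alternates non-matching / matching edges, starting and ending at unmatched vertices.
Path: W2 → J4 → W1 → J3
(J3 is unmatched in M, so the path is augmenting.)
Flipping edges along this path would increase |M| from 2 to 3.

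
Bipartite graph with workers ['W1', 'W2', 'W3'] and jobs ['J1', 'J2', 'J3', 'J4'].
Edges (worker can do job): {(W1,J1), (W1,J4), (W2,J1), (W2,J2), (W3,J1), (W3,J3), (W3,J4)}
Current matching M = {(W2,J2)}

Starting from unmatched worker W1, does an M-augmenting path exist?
Yes: W1 → J4

An M-augmenting path alternates non-matching / matching edges, starting and ending at unmatched vertices.
Path: W1 → J4
(J4 is unmatched in M, so the path is augmenting.)
Flipping edges along this path would increase |M| from 1 to 2.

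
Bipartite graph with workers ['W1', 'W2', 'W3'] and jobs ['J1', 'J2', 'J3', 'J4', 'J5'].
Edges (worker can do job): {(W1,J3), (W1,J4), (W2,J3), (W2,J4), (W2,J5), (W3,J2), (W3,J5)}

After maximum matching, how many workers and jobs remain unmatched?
Unmatched: 0 workers, 2 jobs

Maximum matching size: 3
Workers: 3 total, 3 matched, 0 unmatched
Jobs: 5 total, 3 matched, 2 unmatched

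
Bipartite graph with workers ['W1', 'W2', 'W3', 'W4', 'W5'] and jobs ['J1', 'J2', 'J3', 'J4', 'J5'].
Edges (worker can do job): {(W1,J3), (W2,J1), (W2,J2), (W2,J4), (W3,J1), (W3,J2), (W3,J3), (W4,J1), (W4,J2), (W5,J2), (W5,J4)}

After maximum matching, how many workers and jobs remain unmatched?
Unmatched: 1 workers, 1 jobs

Maximum matching size: 4
Workers: 5 total, 4 matched, 1 unmatched
Jobs: 5 total, 4 matched, 1 unmatched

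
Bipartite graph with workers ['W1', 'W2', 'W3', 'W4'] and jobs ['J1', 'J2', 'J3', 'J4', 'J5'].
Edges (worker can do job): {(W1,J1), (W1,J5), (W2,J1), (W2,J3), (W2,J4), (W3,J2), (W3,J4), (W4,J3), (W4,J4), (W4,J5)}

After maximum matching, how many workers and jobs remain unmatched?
Unmatched: 0 workers, 1 jobs

Maximum matching size: 4
Workers: 4 total, 4 matched, 0 unmatched
Jobs: 5 total, 4 matched, 1 unmatched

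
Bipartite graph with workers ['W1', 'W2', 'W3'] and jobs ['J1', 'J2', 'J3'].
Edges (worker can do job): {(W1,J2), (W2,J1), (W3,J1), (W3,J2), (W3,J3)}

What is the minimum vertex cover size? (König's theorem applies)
Minimum vertex cover size = 3

By König's theorem: in bipartite graphs,
min vertex cover = max matching = 3

Maximum matching has size 3, so minimum vertex cover also has size 3.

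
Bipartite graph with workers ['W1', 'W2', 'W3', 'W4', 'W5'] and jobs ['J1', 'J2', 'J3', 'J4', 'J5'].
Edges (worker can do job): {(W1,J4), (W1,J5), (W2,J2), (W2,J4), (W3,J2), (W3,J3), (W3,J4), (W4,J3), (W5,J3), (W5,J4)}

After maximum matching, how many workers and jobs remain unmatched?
Unmatched: 1 workers, 1 jobs

Maximum matching size: 4
Workers: 5 total, 4 matched, 1 unmatched
Jobs: 5 total, 4 matched, 1 unmatched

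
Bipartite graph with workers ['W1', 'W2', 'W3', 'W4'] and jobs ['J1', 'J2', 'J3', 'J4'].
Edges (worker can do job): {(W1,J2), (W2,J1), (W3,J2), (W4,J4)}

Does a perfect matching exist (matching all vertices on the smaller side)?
No, maximum matching has size 3 < 4

Maximum matching has size 3, need 4 for perfect matching.
Unmatched workers: ['W1']
Unmatched jobs: ['J3']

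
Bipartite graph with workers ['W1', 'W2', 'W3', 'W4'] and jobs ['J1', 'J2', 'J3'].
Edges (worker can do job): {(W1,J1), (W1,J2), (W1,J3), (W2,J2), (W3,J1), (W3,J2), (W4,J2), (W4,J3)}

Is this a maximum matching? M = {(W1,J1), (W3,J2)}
No, size 2 is not maximum

Proposed matching has size 2.
Maximum matching size for this graph: 3.

This is NOT maximum - can be improved to size 3.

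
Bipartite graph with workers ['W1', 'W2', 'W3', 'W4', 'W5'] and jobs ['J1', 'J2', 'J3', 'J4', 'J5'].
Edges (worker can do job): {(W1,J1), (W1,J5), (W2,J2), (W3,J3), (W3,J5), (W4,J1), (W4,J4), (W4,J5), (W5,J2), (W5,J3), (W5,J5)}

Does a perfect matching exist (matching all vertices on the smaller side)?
Yes, perfect matching exists (size 5)

Perfect matching: {(W1,J1), (W2,J2), (W3,J3), (W4,J4), (W5,J5)}
All 5 vertices on the smaller side are matched.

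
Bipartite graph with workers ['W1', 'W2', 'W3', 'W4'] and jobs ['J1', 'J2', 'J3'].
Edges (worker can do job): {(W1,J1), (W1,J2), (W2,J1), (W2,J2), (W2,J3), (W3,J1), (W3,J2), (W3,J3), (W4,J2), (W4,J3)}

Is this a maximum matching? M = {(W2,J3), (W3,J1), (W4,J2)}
Yes, size 3 is maximum

Proposed matching has size 3.
Maximum matching size for this graph: 3.

This is a maximum matching.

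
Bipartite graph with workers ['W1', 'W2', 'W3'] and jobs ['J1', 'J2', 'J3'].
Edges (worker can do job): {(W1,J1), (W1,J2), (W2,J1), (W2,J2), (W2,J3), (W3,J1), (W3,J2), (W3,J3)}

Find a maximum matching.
Matching: {(W1,J2), (W2,J1), (W3,J3)}

Maximum matching (size 3):
  W1 → J2
  W2 → J1
  W3 → J3

Each worker is assigned to at most one job, and each job to at most one worker.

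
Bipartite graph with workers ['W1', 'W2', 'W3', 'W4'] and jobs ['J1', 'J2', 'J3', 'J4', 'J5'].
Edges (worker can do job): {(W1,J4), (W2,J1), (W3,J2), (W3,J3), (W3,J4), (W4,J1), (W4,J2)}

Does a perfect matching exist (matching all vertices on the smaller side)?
Yes, perfect matching exists (size 4)

Perfect matching: {(W1,J4), (W2,J1), (W3,J3), (W4,J2)}
All 4 vertices on the smaller side are matched.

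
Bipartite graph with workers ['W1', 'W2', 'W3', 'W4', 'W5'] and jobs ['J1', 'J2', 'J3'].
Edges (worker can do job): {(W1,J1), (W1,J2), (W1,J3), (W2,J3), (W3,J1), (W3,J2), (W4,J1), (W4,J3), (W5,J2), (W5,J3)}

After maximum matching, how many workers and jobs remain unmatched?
Unmatched: 2 workers, 0 jobs

Maximum matching size: 3
Workers: 5 total, 3 matched, 2 unmatched
Jobs: 3 total, 3 matched, 0 unmatched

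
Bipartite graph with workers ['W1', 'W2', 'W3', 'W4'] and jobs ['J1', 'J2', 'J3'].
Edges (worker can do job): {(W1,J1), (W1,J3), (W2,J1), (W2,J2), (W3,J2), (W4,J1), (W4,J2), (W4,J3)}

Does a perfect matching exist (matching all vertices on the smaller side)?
Yes, perfect matching exists (size 3)

Perfect matching: {(W1,J1), (W3,J2), (W4,J3)}
All 3 vertices on the smaller side are matched.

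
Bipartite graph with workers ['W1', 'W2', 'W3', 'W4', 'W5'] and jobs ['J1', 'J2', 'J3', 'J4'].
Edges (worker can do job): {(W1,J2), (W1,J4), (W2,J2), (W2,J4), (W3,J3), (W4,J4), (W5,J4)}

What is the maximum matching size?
Maximum matching size = 3

Maximum matching: {(W1,J2), (W3,J3), (W5,J4)}
Size: 3

This assigns 3 workers to 3 distinct jobs.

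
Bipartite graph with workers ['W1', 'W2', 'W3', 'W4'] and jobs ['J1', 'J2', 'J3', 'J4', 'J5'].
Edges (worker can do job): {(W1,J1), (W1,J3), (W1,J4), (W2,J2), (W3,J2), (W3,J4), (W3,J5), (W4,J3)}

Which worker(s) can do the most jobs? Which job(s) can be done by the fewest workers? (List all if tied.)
Most versatile: W1, W3 (3 jobs); Least covered: J1, J5 (1 workers)

Worker degrees (jobs they can do): W1:3, W2:1, W3:3, W4:1
Job degrees (workers who can do it): J1:1, J2:2, J3:2, J4:2, J5:1

Maximum worker degree is 3, achieved by: W1, W3
Minimum job degree is 1, achieved by: J1, J5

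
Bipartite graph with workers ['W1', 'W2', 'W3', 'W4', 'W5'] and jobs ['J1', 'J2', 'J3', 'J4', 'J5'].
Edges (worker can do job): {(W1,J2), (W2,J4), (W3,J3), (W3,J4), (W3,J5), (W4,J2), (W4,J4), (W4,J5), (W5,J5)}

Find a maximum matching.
Matching: {(W2,J4), (W3,J3), (W4,J2), (W5,J5)}

Maximum matching (size 4):
  W2 → J4
  W3 → J3
  W4 → J2
  W5 → J5

Each worker is assigned to at most one job, and each job to at most one worker.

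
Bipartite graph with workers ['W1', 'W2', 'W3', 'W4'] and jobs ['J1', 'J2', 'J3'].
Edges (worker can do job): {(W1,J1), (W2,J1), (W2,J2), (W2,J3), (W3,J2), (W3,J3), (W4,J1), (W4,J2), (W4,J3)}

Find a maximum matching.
Matching: {(W1,J1), (W3,J2), (W4,J3)}

Maximum matching (size 3):
  W1 → J1
  W3 → J2
  W4 → J3

Each worker is assigned to at most one job, and each job to at most one worker.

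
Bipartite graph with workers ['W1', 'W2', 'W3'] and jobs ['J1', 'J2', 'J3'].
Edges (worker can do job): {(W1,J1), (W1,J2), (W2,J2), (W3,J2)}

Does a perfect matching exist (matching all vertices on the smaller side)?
No, maximum matching has size 2 < 3

Maximum matching has size 2, need 3 for perfect matching.
Unmatched workers: ['W2']
Unmatched jobs: ['J3']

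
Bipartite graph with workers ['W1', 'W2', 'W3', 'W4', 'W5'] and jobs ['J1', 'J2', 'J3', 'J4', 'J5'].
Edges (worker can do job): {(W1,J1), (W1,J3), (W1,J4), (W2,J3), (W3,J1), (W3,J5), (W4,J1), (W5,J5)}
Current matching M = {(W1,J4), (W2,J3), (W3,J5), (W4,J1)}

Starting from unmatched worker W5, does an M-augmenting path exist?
No augmenting path from W5

Alternating search from W5 reaches jobs: {J1, J5}.
Every reachable job is already matched in M, and following those matched edges back to workers exposes no further unvisited jobs.
No M-augmenting path from W5 exists.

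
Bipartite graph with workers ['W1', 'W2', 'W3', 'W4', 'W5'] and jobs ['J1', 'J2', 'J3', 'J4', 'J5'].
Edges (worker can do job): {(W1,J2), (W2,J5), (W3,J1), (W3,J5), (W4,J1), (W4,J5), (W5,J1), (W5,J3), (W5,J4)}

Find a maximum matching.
Matching: {(W1,J2), (W3,J5), (W4,J1), (W5,J4)}

Maximum matching (size 4):
  W1 → J2
  W3 → J5
  W4 → J1
  W5 → J4

Each worker is assigned to at most one job, and each job to at most one worker.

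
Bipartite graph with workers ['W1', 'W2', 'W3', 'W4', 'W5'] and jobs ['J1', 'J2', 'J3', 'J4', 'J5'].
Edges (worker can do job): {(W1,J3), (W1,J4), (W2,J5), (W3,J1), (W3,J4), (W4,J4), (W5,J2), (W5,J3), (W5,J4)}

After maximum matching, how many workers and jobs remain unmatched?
Unmatched: 0 workers, 0 jobs

Maximum matching size: 5
Workers: 5 total, 5 matched, 0 unmatched
Jobs: 5 total, 5 matched, 0 unmatched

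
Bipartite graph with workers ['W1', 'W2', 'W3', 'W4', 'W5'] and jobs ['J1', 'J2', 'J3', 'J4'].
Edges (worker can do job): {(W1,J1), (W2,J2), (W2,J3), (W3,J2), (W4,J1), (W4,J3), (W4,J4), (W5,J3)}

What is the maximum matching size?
Maximum matching size = 4

Maximum matching: {(W1,J1), (W3,J2), (W4,J4), (W5,J3)}
Size: 4

This assigns 4 workers to 4 distinct jobs.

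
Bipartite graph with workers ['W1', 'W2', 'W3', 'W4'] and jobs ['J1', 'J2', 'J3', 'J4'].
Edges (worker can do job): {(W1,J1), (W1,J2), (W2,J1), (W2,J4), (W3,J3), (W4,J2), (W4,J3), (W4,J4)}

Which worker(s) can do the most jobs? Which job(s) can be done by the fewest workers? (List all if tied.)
Most versatile: W4 (3 jobs); Least covered: J1, J2, J3, J4 (2 workers)

Worker degrees (jobs they can do): W1:2, W2:2, W3:1, W4:3
Job degrees (workers who can do it): J1:2, J2:2, J3:2, J4:2

Maximum worker degree is 3, achieved by: W4
Minimum job degree is 2, achieved by: J1, J2, J3, J4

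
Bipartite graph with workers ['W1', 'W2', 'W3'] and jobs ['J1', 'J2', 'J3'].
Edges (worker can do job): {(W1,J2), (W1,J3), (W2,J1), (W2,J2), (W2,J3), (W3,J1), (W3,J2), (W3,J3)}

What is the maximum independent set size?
Maximum independent set = 3

By König's theorem:
- Min vertex cover = Max matching = 3
- Max independent set = Total vertices - Min vertex cover
- Max independent set = 6 - 3 = 3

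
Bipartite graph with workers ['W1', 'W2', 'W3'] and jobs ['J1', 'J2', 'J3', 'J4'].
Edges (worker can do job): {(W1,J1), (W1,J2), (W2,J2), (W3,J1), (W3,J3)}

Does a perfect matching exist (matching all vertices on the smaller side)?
Yes, perfect matching exists (size 3)

Perfect matching: {(W1,J1), (W2,J2), (W3,J3)}
All 3 vertices on the smaller side are matched.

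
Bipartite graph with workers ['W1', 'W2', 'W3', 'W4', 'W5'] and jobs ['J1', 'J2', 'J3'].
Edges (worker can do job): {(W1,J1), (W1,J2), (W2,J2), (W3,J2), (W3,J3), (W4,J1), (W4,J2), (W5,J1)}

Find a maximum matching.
Matching: {(W3,J3), (W4,J2), (W5,J1)}

Maximum matching (size 3):
  W3 → J3
  W4 → J2
  W5 → J1

Each worker is assigned to at most one job, and each job to at most one worker.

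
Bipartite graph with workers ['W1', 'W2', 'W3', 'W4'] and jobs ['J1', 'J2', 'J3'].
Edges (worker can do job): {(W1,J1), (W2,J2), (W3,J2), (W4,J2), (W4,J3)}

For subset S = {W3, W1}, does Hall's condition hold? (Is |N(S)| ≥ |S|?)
Yes: |N(S)| = 2, |S| = 2

Subset S = {W3, W1}
Neighbors N(S) = {J1, J2}

|N(S)| = 2, |S| = 2
Hall's condition: |N(S)| ≥ |S| is satisfied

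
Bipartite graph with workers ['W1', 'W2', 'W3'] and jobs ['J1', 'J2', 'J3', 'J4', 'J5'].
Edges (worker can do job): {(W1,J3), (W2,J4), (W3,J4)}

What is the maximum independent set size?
Maximum independent set = 6

By König's theorem:
- Min vertex cover = Max matching = 2
- Max independent set = Total vertices - Min vertex cover
- Max independent set = 8 - 2 = 6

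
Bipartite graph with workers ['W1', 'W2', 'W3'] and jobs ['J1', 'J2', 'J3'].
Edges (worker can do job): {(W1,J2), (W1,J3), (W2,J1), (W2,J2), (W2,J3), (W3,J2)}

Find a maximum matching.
Matching: {(W1,J3), (W2,J1), (W3,J2)}

Maximum matching (size 3):
  W1 → J3
  W2 → J1
  W3 → J2

Each worker is assigned to at most one job, and each job to at most one worker.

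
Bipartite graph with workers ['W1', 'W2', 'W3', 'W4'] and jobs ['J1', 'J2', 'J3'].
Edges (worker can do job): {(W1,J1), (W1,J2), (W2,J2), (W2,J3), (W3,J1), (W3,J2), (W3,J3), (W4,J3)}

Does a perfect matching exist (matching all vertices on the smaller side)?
Yes, perfect matching exists (size 3)

Perfect matching: {(W1,J2), (W3,J1), (W4,J3)}
All 3 vertices on the smaller side are matched.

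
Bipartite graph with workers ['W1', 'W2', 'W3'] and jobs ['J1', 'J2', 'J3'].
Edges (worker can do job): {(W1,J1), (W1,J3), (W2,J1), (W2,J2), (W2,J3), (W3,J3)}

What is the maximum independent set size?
Maximum independent set = 3

By König's theorem:
- Min vertex cover = Max matching = 3
- Max independent set = Total vertices - Min vertex cover
- Max independent set = 6 - 3 = 3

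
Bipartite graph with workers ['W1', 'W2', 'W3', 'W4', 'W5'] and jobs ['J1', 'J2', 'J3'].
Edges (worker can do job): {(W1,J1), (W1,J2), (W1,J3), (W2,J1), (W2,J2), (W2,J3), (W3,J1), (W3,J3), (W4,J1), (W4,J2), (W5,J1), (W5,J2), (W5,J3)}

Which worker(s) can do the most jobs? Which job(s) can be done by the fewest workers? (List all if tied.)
Most versatile: W1, W2, W5 (3 jobs); Least covered: J2, J3 (4 workers)

Worker degrees (jobs they can do): W1:3, W2:3, W3:2, W4:2, W5:3
Job degrees (workers who can do it): J1:5, J2:4, J3:4

Maximum worker degree is 3, achieved by: W1, W2, W5
Minimum job degree is 4, achieved by: J2, J3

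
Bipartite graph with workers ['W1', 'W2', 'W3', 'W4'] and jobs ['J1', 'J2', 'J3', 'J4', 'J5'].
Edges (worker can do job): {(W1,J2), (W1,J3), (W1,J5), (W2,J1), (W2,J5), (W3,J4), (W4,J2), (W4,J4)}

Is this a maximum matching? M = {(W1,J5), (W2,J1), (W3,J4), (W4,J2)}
Yes, size 4 is maximum

Proposed matching has size 4.
Maximum matching size for this graph: 4.

This is a maximum matching.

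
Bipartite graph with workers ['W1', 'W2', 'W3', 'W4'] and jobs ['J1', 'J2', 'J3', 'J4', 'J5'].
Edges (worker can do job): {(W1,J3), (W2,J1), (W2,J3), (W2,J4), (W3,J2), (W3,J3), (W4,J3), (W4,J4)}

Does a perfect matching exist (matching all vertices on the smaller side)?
Yes, perfect matching exists (size 4)

Perfect matching: {(W1,J3), (W2,J1), (W3,J2), (W4,J4)}
All 4 vertices on the smaller side are matched.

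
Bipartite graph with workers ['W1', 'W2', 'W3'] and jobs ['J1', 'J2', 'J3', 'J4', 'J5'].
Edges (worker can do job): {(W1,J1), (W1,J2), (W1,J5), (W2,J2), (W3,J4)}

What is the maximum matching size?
Maximum matching size = 3

Maximum matching: {(W1,J1), (W2,J2), (W3,J4)}
Size: 3

This assigns 3 workers to 3 distinct jobs.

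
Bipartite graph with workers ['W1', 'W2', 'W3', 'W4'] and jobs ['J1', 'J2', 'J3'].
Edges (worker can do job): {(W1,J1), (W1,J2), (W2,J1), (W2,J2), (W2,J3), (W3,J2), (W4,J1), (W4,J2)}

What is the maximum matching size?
Maximum matching size = 3

Maximum matching: {(W1,J1), (W2,J3), (W4,J2)}
Size: 3

This assigns 3 workers to 3 distinct jobs.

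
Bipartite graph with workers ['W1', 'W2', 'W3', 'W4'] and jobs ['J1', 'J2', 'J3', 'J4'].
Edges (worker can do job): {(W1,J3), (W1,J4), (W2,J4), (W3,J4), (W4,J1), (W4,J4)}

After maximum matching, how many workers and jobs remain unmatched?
Unmatched: 1 workers, 1 jobs

Maximum matching size: 3
Workers: 4 total, 3 matched, 1 unmatched
Jobs: 4 total, 3 matched, 1 unmatched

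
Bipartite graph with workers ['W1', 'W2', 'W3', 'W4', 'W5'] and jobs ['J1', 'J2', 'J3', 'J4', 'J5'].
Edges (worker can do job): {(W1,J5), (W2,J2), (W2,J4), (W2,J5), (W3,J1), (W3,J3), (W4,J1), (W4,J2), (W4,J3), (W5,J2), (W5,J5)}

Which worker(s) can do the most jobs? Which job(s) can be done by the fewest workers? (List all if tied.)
Most versatile: W2, W4 (3 jobs); Least covered: J4 (1 workers)

Worker degrees (jobs they can do): W1:1, W2:3, W3:2, W4:3, W5:2
Job degrees (workers who can do it): J1:2, J2:3, J3:2, J4:1, J5:3

Maximum worker degree is 3, achieved by: W2, W4
Minimum job degree is 1, achieved by: J4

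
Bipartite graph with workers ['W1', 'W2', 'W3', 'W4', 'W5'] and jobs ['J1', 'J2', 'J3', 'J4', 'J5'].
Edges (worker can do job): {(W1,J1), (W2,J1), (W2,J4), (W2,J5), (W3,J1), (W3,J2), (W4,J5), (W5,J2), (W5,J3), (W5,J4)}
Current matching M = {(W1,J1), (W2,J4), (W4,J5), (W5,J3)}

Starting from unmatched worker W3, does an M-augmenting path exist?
Yes: W3 → J2

An M-augmenting path alternates non-matching / matching edges, starting and ending at unmatched vertices.
Path: W3 → J2
(J2 is unmatched in M, so the path is augmenting.)
Flipping edges along this path would increase |M| from 4 to 5.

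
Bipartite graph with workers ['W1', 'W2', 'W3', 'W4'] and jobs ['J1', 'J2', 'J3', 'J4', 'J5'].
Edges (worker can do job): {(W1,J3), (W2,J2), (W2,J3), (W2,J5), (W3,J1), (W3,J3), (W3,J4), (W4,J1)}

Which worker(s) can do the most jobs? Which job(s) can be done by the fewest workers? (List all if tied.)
Most versatile: W2, W3 (3 jobs); Least covered: J2, J4, J5 (1 workers)

Worker degrees (jobs they can do): W1:1, W2:3, W3:3, W4:1
Job degrees (workers who can do it): J1:2, J2:1, J3:3, J4:1, J5:1

Maximum worker degree is 3, achieved by: W2, W3
Minimum job degree is 1, achieved by: J2, J4, J5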